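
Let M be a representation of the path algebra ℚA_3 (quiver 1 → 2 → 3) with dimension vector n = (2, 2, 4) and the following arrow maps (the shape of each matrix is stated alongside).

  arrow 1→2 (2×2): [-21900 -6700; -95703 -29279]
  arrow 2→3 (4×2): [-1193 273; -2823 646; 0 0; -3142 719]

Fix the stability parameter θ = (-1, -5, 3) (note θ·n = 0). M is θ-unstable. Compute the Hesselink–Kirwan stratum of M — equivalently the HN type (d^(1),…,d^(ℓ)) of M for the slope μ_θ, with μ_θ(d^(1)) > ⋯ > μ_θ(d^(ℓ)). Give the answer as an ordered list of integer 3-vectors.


Interval decomposition of M: I[1,1], I[1,3], I[2,3], I[3,3]^2.
HN type (ℓ=4): μ^(1)=3; μ^(2)=-1; μ^(3)=-3; μ^(4)=-5

((0, 0, 4); (1, 0, 0); (1, 1, 0); (0, 1, 0))


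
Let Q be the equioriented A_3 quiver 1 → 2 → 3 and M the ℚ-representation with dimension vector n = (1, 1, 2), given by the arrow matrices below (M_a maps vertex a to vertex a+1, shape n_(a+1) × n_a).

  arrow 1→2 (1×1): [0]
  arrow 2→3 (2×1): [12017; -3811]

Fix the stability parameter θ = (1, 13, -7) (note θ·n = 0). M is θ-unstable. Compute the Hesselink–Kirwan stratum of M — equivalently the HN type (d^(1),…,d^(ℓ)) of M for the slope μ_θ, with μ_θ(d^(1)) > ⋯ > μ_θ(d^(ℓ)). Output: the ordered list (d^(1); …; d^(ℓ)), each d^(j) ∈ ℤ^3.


Barcode: M ≅ I[1,1], I[2,3], I[3,3]. HN layers by μ_θ (3 steps, strictly decreasing):
  μ^(1)=3; μ^(2)=1; μ^(3)=-7

((0, 1, 1); (1, 0, 0); (0, 0, 1))


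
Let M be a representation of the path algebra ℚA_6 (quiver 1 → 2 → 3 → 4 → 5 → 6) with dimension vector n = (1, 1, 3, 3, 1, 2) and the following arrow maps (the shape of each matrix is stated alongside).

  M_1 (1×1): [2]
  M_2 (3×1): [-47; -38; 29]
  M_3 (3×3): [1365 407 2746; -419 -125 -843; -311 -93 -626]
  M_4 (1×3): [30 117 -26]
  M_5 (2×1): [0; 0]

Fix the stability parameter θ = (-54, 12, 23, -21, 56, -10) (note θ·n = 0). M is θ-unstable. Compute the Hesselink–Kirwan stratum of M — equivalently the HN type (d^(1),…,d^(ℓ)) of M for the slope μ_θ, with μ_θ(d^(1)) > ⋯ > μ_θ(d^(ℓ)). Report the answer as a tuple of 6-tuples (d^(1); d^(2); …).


Barcode: M ≅ I[1,4], I[3,3], I[3,5], I[4,4], I[6,6]^2. HN layers by μ_θ (7 steps, strictly decreasing):
  μ^(1)=56; μ^(2)=23; μ^(3)=14/3; μ^(4)=1; μ^(5)=-10; μ^(6)=-21; μ^(7)=-54

((0, 0, 0, 0, 1, 0); (0, 0, 1, 0, 0, 0); (0, 1, 1, 1, 0, 0); (0, 0, 1, 1, 0, 0); (0, 0, 0, 0, 0, 2); (0, 0, 0, 1, 0, 0); (1, 0, 0, 0, 0, 0))


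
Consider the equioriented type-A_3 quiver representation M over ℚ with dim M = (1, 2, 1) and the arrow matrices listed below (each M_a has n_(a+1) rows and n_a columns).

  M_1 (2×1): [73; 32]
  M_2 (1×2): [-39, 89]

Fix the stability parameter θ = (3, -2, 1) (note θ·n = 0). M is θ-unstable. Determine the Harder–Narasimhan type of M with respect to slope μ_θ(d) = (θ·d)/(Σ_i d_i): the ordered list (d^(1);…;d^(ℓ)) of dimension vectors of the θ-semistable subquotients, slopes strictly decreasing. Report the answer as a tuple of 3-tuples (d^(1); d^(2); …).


Via rank(M_{q-1}∘⋯∘M_p): M ≅ I[1,3], I[2,2].
μ_θ-semistable layers: μ^(1)=1; μ^(2)=1/2; μ^(3)=-2

((0, 0, 1); (1, 1, 0); (0, 1, 0))


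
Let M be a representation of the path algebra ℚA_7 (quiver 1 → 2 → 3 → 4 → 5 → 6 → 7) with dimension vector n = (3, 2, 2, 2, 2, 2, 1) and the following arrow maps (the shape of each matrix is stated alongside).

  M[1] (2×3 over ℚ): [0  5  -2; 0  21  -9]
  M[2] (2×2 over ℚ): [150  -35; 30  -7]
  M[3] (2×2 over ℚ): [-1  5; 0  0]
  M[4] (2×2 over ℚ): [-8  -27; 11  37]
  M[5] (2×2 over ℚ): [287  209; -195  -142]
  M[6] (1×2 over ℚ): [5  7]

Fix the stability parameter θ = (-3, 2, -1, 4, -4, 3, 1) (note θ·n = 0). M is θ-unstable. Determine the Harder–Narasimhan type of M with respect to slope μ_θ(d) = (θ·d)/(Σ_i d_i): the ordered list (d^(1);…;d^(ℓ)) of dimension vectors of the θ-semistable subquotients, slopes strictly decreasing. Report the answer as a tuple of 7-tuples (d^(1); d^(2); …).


Via rank(M_{q-1}∘⋯∘M_p): M ≅ I[1,1], I[1,2], I[1,3], I[3,7], I[4,6].
μ_θ-semistable layers: μ^(1)=3; μ^(2)=2; μ^(3)=1/2; μ^(4)=0; μ^(5)=-1; μ^(6)=-3

((0, 0, 0, 0, 0, 1, 0); (0, 1, 0, 0, 0, 1, 1); (0, 1, 1, 0, 0, 0, 0); (0, 0, 0, 2, 2, 0, 0); (0, 0, 1, 0, 0, 0, 0); (3, 0, 0, 0, 0, 0, 0))


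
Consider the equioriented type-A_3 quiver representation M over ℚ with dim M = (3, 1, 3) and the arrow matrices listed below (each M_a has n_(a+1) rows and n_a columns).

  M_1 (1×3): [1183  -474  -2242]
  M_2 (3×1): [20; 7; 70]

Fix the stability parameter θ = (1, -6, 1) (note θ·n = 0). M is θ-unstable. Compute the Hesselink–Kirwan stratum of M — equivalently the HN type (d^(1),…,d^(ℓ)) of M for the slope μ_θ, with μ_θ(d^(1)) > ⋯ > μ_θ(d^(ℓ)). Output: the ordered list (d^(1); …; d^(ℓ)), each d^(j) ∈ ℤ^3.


Interval decomposition of M: I[1,1]^2, I[1,3], I[3,3]^2.
HN type (ℓ=2): μ^(1)=1; μ^(2)=-5/2

((2, 0, 3); (1, 1, 0))


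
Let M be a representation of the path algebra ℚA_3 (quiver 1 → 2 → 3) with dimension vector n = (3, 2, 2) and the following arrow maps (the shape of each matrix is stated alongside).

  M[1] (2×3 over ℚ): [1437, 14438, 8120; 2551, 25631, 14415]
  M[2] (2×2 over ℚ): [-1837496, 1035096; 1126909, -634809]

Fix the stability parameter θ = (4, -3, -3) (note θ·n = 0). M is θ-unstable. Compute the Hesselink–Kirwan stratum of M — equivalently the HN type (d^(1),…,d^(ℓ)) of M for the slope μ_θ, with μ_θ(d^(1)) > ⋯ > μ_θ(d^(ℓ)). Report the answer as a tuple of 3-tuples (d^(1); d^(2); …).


Via rank(M_{q-1}∘⋯∘M_p): M ≅ I[1,1], I[1,2], I[1,3], I[3,3].
μ_θ-semistable layers: μ^(1)=4; μ^(2)=1/2; μ^(3)=-2/3; μ^(4)=-3

((1, 0, 0); (1, 1, 0); (1, 1, 1); (0, 0, 1))


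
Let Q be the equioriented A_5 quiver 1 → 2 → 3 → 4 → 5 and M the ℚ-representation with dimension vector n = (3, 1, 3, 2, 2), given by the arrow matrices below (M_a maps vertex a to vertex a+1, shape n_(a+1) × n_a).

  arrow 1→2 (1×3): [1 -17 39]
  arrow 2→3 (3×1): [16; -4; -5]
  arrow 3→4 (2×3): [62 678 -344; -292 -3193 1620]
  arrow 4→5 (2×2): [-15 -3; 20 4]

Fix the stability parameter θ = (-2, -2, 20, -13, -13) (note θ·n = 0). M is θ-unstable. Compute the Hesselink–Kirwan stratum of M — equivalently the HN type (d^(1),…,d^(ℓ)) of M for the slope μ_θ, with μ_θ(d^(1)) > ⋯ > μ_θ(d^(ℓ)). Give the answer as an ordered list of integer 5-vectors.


Interval decomposition of M: I[1,1]^2, I[1,3], I[3,4], I[3,5], I[5,5].
HN type (ℓ=4): μ^(1)=20; μ^(2)=7/2; μ^(3)=-2; μ^(4)=-13

((0, 0, 1, 0, 0); (0, 0, 1, 1, 0); (3, 1, 1, 1, 1); (0, 0, 0, 0, 1))


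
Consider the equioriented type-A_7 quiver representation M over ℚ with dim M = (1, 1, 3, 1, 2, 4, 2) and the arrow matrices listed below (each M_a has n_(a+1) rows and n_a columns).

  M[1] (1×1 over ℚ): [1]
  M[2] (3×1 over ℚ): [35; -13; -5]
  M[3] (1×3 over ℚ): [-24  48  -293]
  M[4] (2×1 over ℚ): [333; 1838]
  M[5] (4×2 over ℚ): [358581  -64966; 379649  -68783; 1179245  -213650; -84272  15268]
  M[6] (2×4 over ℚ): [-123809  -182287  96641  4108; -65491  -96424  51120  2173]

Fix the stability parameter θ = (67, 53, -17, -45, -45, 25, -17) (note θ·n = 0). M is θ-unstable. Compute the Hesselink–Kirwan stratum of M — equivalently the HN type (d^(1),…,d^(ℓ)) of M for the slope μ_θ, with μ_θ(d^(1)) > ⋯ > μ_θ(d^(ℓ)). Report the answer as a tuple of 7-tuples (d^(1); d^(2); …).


Via rank(M_{q-1}∘⋯∘M_p): M ≅ I[1,7], I[3,3]^2, I[5,7], I[6,6]^2.
μ_θ-semistable layers: μ^(1)=25; μ^(2)=4; μ^(3)=13/5; μ^(4)=-17; μ^(5)=-45

((0, 0, 0, 0, 0, 2, 0); (0, 0, 0, 0, 0, 2, 2); (1, 1, 1, 1, 1, 0, 0); (0, 0, 2, 0, 0, 0, 0); (0, 0, 0, 0, 1, 0, 0))


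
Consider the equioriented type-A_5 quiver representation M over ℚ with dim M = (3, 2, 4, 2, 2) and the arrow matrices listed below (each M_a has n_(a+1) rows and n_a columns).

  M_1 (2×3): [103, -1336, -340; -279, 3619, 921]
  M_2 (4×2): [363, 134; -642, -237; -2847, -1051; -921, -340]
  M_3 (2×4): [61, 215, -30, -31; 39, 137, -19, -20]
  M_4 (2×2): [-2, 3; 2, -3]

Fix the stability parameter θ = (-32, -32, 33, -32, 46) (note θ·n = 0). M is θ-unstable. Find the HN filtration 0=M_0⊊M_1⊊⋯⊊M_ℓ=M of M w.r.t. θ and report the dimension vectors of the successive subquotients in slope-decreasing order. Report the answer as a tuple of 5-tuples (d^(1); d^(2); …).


Barcode: M ≅ I[1,1], I[1,3], I[1,4], I[3,3], I[3,5], I[5,5]. HN layers by μ_θ (4 steps, strictly decreasing):
  μ^(1)=46; μ^(2)=33; μ^(3)=1/2; μ^(4)=-32

((0, 0, 0, 0, 2); (0, 0, 2, 0, 0); (0, 0, 2, 2, 0); (3, 2, 0, 0, 0))


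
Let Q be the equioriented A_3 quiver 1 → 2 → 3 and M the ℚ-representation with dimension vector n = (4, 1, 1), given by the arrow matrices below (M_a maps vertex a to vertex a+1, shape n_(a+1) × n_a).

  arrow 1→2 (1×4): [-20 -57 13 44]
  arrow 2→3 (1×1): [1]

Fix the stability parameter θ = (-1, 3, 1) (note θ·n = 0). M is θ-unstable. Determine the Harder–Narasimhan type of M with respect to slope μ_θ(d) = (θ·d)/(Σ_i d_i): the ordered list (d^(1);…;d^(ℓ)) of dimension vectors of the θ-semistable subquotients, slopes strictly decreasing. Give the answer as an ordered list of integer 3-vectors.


Interval decomposition of M: I[1,1]^3, I[1,3].
HN type (ℓ=2): μ^(1)=2; μ^(2)=-1

((0, 1, 1); (4, 0, 0))


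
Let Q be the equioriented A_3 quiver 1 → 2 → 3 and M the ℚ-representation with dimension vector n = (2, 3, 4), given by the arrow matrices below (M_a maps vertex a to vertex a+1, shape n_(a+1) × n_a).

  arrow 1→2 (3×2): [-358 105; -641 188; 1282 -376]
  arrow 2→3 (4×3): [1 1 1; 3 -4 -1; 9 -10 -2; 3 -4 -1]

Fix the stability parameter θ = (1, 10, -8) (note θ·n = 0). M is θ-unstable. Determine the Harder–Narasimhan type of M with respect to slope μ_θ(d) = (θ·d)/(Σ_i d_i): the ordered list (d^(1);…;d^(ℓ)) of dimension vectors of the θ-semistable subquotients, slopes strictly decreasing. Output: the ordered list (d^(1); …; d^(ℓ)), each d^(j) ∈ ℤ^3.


Barcode: M ≅ I[1,3]^2, I[2,3], I[3,3]. HN layers by μ_θ (2 steps, strictly decreasing):
  μ^(1)=1; μ^(2)=-8

((2, 3, 3); (0, 0, 1))


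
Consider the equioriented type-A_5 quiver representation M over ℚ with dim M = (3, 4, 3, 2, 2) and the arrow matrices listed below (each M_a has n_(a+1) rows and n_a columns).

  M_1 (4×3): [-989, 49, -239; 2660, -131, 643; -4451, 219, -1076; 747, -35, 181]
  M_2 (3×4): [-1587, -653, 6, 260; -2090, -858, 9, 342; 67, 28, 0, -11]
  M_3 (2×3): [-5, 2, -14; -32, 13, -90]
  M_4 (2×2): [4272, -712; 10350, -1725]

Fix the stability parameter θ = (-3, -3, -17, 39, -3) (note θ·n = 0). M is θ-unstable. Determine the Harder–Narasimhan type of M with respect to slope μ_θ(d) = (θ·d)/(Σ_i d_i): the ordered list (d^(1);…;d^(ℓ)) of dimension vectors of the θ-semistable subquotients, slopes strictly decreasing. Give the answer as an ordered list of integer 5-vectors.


Via rank(M_{q-1}∘⋯∘M_p): M ≅ I[1,2], I[1,4], I[1,5], I[2,3], I[5,5].
μ_θ-semistable layers: μ^(1)=39; μ^(2)=18; μ^(3)=-3; μ^(4)=-23/3; μ^(5)=-10

((0, 0, 0, 1, 0); (0, 0, 0, 1, 1); (1, 1, 0, 0, 1); (2, 2, 2, 0, 0); (0, 1, 1, 0, 0))


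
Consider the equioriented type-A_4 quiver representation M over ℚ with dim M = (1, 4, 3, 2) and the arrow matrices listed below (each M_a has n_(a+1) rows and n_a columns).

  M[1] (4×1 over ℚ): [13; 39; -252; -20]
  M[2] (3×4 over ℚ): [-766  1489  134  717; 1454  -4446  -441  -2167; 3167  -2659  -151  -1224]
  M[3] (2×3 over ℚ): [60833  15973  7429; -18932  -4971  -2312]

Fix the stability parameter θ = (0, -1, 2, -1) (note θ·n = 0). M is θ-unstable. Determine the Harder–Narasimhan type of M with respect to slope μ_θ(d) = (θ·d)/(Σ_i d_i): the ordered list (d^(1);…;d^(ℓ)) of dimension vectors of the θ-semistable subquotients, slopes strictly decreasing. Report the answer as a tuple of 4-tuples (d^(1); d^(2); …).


Barcode: M ≅ I[1,4], I[2,2], I[2,3], I[2,4]. HN layers by μ_θ (4 steps, strictly decreasing):
  μ^(1)=2; μ^(2)=1/2; μ^(3)=-1/2; μ^(4)=-1

((0, 0, 1, 0); (0, 0, 2, 2); (1, 1, 0, 0); (0, 3, 0, 0))


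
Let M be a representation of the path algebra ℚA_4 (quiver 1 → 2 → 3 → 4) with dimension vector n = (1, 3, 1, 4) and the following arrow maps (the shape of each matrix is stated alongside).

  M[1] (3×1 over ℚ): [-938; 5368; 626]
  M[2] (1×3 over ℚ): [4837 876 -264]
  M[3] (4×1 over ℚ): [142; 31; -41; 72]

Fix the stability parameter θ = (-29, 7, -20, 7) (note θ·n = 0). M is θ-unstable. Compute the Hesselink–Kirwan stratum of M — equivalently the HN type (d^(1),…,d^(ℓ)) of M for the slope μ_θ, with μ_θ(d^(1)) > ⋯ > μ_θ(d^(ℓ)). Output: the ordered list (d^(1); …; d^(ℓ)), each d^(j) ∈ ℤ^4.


Via rank(M_{q-1}∘⋯∘M_p): M ≅ I[1,4], I[2,2]^2, I[4,4]^3.
μ_θ-semistable layers: μ^(1)=7; μ^(2)=-13/2; μ^(3)=-29

((0, 2, 0, 4); (0, 1, 1, 0); (1, 0, 0, 0))


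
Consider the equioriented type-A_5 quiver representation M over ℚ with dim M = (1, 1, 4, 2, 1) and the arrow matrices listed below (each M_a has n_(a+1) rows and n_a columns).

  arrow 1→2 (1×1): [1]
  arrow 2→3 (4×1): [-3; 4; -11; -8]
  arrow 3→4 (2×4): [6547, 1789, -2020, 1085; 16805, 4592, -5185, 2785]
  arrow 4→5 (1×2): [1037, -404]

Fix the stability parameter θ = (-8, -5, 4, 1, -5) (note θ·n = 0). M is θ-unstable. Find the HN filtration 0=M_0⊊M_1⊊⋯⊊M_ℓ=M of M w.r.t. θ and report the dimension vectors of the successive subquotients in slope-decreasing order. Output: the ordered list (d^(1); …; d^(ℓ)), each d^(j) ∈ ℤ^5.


Via rank(M_{q-1}∘⋯∘M_p): M ≅ I[1,5], I[3,3]^2, I[3,4].
μ_θ-semistable layers: μ^(1)=4; μ^(2)=5/2; μ^(3)=0; μ^(4)=-5; μ^(5)=-8

((0, 0, 2, 0, 0); (0, 0, 1, 1, 0); (0, 0, 1, 1, 1); (0, 1, 0, 0, 0); (1, 0, 0, 0, 0))


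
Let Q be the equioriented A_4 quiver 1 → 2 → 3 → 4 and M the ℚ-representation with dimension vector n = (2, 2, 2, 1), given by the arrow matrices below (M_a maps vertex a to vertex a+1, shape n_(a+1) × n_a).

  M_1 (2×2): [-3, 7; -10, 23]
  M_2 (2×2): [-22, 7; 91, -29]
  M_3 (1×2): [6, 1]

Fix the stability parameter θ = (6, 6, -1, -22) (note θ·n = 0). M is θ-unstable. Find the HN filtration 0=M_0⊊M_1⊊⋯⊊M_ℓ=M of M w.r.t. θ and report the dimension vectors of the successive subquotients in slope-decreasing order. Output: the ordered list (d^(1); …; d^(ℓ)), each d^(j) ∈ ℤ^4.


Via rank(M_{q-1}∘⋯∘M_p): M ≅ I[1,3], I[1,4].
μ_θ-semistable layers: μ^(1)=11/3; μ^(2)=-11/4

((1, 1, 1, 0); (1, 1, 1, 1))


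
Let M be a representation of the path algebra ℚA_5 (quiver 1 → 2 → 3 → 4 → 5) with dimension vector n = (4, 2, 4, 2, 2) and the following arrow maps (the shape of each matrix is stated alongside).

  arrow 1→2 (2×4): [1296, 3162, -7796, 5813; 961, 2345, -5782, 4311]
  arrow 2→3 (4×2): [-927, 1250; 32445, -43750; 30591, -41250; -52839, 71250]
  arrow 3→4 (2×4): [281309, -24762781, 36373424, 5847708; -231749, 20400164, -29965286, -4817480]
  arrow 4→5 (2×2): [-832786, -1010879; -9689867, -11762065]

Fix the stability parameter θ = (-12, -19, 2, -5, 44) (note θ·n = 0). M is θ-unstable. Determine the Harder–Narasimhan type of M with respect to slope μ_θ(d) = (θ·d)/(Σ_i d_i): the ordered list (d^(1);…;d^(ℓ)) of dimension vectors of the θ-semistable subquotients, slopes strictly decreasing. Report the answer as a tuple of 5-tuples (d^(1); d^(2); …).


Barcode: M ≅ I[1,1]^2, I[1,2], I[1,5], I[3,3]^2, I[3,5]. HN layers by μ_θ (5 steps, strictly decreasing):
  μ^(1)=44; μ^(2)=2; μ^(3)=-3/2; μ^(4)=-12; μ^(5)=-31/2

((0, 0, 0, 0, 2); (0, 0, 2, 0, 0); (0, 0, 2, 2, 0); (2, 0, 0, 0, 0); (2, 2, 0, 0, 0))


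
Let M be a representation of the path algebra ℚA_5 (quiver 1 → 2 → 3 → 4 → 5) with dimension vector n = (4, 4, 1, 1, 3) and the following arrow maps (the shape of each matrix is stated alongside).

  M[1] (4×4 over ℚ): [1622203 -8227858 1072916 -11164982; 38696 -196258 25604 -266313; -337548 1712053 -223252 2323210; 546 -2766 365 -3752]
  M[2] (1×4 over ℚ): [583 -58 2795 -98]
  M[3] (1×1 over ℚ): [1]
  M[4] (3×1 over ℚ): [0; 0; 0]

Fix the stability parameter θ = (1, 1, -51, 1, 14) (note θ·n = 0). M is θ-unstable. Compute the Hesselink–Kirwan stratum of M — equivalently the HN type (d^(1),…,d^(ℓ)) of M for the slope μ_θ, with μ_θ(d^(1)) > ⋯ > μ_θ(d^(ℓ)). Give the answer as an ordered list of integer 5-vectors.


Via rank(M_{q-1}∘⋯∘M_p): M ≅ I[1,2]^3, I[1,4], I[5,5]^3.
μ_θ-semistable layers: μ^(1)=14; μ^(2)=1; μ^(3)=-49/3

((0, 0, 0, 0, 3); (3, 3, 0, 1, 0); (1, 1, 1, 0, 0))


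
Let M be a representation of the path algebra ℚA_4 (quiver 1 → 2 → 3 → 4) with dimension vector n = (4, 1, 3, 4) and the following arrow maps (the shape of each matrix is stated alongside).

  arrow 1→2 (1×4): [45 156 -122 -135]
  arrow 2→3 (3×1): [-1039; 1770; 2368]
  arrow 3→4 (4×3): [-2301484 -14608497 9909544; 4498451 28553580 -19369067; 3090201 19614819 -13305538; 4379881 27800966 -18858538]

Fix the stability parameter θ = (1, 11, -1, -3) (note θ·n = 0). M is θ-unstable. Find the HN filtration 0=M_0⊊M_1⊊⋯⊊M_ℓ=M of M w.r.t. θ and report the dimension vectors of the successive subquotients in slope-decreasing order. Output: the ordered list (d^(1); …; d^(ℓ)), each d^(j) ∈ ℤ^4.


Interval decomposition of M: I[1,1]^3, I[1,4], I[3,4]^2, I[4,4].
HN type (ℓ=4): μ^(1)=7/3; μ^(2)=1; μ^(3)=-2; μ^(4)=-3

((0, 1, 1, 1); (4, 0, 0, 0); (0, 0, 2, 2); (0, 0, 0, 1))


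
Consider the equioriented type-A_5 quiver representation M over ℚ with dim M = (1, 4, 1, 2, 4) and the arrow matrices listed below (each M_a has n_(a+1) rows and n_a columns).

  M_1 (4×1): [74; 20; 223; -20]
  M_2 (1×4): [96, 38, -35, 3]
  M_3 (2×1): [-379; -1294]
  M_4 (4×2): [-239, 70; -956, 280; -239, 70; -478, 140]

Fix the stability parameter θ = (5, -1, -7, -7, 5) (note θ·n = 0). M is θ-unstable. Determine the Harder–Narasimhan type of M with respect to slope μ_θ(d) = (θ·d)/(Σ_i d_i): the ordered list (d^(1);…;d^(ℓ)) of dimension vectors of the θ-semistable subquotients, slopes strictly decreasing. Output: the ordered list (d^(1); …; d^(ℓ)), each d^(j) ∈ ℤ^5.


Barcode: M ≅ I[1,5], I[2,2]^3, I[4,4], I[5,5]^3. HN layers by μ_θ (4 steps, strictly decreasing):
  μ^(1)=5; μ^(2)=-1; μ^(3)=-5/2; μ^(4)=-7

((0, 0, 0, 0, 4); (0, 3, 0, 0, 0); (1, 1, 1, 1, 0); (0, 0, 0, 1, 0))


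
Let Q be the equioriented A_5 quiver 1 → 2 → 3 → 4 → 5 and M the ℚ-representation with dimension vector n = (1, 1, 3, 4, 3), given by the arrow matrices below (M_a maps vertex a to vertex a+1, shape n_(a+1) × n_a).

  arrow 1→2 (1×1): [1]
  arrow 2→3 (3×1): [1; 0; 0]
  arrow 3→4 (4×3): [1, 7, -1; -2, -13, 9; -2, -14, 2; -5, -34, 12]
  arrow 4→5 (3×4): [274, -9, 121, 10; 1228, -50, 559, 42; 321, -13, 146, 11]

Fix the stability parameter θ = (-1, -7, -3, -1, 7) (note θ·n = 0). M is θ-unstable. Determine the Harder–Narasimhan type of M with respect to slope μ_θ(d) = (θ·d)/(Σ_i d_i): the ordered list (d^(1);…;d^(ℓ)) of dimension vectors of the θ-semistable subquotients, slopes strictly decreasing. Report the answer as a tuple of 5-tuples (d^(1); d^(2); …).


Interval decomposition of M: I[1,4], I[3,3], I[3,5], I[4,5]^2.
HN type (ℓ=4): μ^(1)=7; μ^(2)=-1; μ^(3)=-3; μ^(4)=-4

((0, 0, 0, 0, 3); (0, 0, 0, 4, 0); (0, 0, 3, 0, 0); (1, 1, 0, 0, 0))


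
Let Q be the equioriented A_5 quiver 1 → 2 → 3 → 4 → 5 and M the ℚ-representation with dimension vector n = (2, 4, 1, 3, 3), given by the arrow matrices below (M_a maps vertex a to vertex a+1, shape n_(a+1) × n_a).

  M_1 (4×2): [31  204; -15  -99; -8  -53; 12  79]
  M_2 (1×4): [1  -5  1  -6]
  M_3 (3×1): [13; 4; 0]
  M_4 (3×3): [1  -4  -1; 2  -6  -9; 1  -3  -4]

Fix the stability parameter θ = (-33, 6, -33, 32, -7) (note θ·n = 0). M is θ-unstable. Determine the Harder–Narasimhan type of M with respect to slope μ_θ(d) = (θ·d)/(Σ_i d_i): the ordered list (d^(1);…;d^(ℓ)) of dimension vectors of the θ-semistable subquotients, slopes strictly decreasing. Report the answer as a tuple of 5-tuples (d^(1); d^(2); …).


Via rank(M_{q-1}∘⋯∘M_p): M ≅ I[1,2], I[1,5], I[2,2]^2, I[4,5]^2.
μ_θ-semistable layers: μ^(1)=25/2; μ^(2)=6; μ^(3)=-27/2; μ^(4)=-33

((0, 0, 0, 3, 3); (0, 3, 0, 0, 0); (0, 1, 1, 0, 0); (2, 0, 0, 0, 0))


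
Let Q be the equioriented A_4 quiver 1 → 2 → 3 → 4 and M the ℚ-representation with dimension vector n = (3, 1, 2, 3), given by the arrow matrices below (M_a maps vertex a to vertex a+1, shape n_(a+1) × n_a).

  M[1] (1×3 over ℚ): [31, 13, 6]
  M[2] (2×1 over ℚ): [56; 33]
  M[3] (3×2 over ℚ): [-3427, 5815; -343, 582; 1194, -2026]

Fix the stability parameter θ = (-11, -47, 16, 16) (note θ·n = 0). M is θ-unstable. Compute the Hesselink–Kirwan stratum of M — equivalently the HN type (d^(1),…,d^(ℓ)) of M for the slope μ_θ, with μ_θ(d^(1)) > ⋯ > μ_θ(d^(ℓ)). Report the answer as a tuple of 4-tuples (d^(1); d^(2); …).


Barcode: M ≅ I[1,1]^2, I[1,4], I[3,4], I[4,4]. HN layers by μ_θ (3 steps, strictly decreasing):
  μ^(1)=16; μ^(2)=-11; μ^(3)=-29

((0, 0, 2, 3); (2, 0, 0, 0); (1, 1, 0, 0))


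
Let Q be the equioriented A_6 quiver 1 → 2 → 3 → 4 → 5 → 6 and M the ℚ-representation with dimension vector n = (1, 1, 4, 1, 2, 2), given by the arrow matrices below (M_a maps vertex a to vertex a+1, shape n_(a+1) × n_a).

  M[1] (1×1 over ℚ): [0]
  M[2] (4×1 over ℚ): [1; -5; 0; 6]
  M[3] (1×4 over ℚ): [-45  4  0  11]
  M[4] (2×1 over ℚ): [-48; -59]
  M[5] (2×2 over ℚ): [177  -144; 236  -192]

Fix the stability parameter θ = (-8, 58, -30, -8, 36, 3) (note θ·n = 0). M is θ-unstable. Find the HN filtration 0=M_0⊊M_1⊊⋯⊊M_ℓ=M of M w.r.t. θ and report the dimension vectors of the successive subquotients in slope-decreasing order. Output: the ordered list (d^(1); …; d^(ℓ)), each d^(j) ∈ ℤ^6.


Interval decomposition of M: I[1,1], I[2,5], I[3,3]^3, I[5,6], I[6,6].
HN type (ℓ=6): μ^(1)=36; μ^(2)=39/2; μ^(3)=20/3; μ^(4)=3; μ^(5)=-8; μ^(6)=-30

((0, 0, 0, 0, 1, 0); (0, 0, 0, 0, 1, 1); (0, 1, 1, 1, 0, 0); (0, 0, 0, 0, 0, 1); (1, 0, 0, 0, 0, 0); (0, 0, 3, 0, 0, 0))


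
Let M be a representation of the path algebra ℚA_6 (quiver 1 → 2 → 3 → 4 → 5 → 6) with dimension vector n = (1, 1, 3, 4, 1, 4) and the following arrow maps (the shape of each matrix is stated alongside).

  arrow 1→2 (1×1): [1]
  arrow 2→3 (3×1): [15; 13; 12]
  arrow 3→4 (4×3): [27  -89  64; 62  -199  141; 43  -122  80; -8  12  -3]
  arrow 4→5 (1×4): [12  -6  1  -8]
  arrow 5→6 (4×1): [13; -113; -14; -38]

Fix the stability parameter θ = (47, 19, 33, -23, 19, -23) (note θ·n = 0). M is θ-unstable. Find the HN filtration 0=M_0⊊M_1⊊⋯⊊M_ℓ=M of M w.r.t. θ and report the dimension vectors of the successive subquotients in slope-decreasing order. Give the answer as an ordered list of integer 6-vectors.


Via rank(M_{q-1}∘⋯∘M_p): M ≅ I[1,6], I[3,4]^2, I[4,4], I[6,6]^3.
μ_θ-semistable layers: μ^(1)=12; μ^(2)=5; μ^(3)=-23

((1, 1, 1, 1, 1, 1); (0, 0, 2, 2, 0, 0); (0, 0, 0, 1, 0, 3))


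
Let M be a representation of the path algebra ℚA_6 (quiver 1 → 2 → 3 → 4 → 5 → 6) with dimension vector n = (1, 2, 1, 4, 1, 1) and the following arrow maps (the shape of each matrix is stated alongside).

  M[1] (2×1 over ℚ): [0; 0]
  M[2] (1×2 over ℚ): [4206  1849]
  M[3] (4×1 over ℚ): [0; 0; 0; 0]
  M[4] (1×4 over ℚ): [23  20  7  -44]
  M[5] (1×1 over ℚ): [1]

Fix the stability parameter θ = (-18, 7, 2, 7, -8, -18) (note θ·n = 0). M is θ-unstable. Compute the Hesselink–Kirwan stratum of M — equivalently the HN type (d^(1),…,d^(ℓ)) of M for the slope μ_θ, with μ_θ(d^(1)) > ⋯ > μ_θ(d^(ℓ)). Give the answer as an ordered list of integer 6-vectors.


Interval decomposition of M: I[1,1], I[2,2], I[2,3], I[4,4]^3, I[4,6].
HN type (ℓ=4): μ^(1)=7; μ^(2)=9/2; μ^(3)=-19/3; μ^(4)=-18

((0, 1, 0, 3, 0, 0); (0, 1, 1, 0, 0, 0); (0, 0, 0, 1, 1, 1); (1, 0, 0, 0, 0, 0))


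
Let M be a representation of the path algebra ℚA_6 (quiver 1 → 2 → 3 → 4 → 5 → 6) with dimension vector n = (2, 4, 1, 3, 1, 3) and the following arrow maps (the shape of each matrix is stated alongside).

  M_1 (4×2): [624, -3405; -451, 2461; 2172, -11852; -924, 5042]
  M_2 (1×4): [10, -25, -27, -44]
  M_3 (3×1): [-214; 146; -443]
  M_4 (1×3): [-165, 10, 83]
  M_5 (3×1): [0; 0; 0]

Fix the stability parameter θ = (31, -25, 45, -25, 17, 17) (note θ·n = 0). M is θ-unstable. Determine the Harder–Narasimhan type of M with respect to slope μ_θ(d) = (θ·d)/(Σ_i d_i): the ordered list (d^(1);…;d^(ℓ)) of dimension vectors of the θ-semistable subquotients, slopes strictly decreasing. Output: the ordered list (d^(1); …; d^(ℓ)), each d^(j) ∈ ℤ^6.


Interval decomposition of M: I[1,2], I[1,5], I[2,2]^2, I[4,4]^2, I[6,6]^3.
HN type (ℓ=4): μ^(1)=17; μ^(2)=10; μ^(3)=3; μ^(4)=-25

((0, 0, 0, 0, 1, 3); (0, 0, 1, 1, 0, 0); (2, 2, 0, 0, 0, 0); (0, 2, 0, 2, 0, 0))


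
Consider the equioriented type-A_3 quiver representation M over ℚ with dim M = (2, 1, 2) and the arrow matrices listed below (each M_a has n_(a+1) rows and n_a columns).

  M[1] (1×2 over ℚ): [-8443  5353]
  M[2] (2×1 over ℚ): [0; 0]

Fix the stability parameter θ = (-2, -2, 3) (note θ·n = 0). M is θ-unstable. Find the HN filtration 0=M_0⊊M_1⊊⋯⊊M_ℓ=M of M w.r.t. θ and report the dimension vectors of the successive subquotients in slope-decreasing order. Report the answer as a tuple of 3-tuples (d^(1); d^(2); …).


Via rank(M_{q-1}∘⋯∘M_p): M ≅ I[1,1], I[1,2], I[3,3]^2.
μ_θ-semistable layers: μ^(1)=3; μ^(2)=-2

((0, 0, 2); (2, 1, 0))


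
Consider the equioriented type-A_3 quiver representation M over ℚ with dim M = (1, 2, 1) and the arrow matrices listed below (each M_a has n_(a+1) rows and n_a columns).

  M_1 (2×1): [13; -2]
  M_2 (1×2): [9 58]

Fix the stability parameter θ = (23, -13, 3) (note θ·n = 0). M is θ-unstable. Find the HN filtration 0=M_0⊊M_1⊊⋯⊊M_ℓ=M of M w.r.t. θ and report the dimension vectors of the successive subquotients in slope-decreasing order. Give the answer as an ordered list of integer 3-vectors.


Interval decomposition of M: I[1,3], I[2,2].
HN type (ℓ=2): μ^(1)=13/3; μ^(2)=-13

((1, 1, 1); (0, 1, 0))


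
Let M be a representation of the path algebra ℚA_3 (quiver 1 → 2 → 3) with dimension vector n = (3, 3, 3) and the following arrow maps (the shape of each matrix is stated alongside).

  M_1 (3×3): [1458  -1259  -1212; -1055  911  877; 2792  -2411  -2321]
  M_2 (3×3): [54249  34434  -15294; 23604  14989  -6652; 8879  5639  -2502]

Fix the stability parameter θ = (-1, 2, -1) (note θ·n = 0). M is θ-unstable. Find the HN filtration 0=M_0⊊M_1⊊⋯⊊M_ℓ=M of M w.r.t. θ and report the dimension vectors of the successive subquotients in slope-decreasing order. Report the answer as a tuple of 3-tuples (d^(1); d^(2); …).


Interval decomposition of M: I[1,2], I[1,3]^2, I[3,3].
HN type (ℓ=3): μ^(1)=2; μ^(2)=1/2; μ^(3)=-1

((0, 1, 0); (0, 2, 2); (3, 0, 1))


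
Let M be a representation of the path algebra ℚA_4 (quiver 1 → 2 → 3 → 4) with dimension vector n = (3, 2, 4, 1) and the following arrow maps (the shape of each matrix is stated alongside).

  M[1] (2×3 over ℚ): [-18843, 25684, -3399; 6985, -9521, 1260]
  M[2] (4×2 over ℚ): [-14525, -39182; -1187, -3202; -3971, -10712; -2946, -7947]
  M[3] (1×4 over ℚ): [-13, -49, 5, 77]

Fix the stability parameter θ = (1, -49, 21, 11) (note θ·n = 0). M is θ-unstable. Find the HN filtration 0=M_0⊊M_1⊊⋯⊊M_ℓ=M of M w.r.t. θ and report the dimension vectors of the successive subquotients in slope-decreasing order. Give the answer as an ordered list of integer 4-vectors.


Barcode: M ≅ I[1,1], I[1,3], I[1,4], I[3,3]^2. HN layers by μ_θ (4 steps, strictly decreasing):
  μ^(1)=21; μ^(2)=16; μ^(3)=1; μ^(4)=-24

((0, 0, 3, 0); (0, 0, 1, 1); (1, 0, 0, 0); (2, 2, 0, 0))


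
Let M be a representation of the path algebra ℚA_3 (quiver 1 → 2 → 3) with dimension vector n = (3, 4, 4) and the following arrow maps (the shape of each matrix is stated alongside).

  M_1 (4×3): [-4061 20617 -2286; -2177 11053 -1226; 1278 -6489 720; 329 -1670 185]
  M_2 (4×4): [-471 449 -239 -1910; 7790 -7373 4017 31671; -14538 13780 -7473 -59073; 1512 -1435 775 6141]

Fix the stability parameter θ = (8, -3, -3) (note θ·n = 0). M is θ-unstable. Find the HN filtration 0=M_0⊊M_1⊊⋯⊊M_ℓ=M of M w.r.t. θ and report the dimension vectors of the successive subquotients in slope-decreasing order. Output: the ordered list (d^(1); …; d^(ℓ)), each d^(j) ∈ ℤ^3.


Barcode: M ≅ I[1,3]^3, I[2,3]. HN layers by μ_θ (2 steps, strictly decreasing):
  μ^(1)=2/3; μ^(2)=-3

((3, 3, 3); (0, 1, 1))


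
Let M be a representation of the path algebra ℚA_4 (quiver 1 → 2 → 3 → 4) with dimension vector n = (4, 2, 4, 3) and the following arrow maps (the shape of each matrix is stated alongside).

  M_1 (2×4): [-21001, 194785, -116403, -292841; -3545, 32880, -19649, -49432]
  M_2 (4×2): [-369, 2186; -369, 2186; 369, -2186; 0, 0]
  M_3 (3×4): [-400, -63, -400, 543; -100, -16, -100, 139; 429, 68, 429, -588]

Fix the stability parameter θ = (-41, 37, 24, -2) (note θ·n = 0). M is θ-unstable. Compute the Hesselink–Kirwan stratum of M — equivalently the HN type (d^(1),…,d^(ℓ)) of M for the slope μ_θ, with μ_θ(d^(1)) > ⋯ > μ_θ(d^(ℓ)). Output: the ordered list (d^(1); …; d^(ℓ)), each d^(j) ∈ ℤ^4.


Interval decomposition of M: I[1,1]^2, I[1,2], I[1,4], I[3,3], I[3,4]^2.
HN type (ℓ=5): μ^(1)=37; μ^(2)=24; μ^(3)=59/3; μ^(4)=11; μ^(5)=-41

((0, 1, 0, 0); (0, 0, 1, 0); (0, 1, 1, 1); (0, 0, 2, 2); (4, 0, 0, 0))


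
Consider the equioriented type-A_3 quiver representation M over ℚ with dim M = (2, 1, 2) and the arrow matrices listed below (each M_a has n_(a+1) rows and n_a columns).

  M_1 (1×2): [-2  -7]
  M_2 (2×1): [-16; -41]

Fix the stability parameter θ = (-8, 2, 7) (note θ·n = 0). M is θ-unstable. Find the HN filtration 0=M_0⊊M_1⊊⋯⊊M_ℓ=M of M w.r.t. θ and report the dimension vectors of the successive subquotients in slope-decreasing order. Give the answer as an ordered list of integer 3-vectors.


Via rank(M_{q-1}∘⋯∘M_p): M ≅ I[1,1], I[1,3], I[3,3].
μ_θ-semistable layers: μ^(1)=7; μ^(2)=2; μ^(3)=-8

((0, 0, 2); (0, 1, 0); (2, 0, 0))


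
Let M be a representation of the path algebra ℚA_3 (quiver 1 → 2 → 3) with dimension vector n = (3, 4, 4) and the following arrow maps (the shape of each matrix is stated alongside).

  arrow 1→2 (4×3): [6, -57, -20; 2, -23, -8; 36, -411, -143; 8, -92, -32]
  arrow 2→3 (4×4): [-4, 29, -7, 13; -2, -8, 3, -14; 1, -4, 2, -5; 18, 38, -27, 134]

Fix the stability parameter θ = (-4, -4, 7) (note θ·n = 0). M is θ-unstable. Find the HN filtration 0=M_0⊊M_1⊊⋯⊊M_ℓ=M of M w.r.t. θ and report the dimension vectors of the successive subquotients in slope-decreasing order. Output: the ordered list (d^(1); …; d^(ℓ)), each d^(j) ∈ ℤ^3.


Barcode: M ≅ I[1,1], I[1,3]^2, I[2,3]^2. HN layers by μ_θ (2 steps, strictly decreasing):
  μ^(1)=7; μ^(2)=-4

((0, 0, 4); (3, 4, 0))


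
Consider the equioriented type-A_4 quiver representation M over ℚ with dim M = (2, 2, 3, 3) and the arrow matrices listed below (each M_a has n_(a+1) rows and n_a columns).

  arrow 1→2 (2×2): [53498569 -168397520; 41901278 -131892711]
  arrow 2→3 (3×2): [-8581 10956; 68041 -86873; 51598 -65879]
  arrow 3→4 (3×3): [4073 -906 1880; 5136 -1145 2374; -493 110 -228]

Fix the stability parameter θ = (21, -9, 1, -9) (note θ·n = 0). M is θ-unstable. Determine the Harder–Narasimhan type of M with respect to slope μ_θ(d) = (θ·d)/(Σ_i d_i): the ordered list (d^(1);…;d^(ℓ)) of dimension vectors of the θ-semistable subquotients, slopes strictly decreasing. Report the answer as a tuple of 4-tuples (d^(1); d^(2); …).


Via rank(M_{q-1}∘⋯∘M_p): M ≅ I[1,4]^2, I[3,4].
μ_θ-semistable layers: μ^(1)=1; μ^(2)=-4

((2, 2, 2, 2); (0, 0, 1, 1))


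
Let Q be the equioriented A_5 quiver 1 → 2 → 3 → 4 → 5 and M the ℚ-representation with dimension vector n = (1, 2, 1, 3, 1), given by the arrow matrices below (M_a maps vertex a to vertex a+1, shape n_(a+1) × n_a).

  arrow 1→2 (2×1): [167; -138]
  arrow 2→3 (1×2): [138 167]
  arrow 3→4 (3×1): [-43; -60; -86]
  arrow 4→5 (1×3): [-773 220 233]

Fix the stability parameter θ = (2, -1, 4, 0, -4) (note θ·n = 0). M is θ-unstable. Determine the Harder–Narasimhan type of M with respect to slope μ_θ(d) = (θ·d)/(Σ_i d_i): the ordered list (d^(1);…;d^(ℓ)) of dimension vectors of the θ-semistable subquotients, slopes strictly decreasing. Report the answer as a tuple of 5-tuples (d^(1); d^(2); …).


Via rank(M_{q-1}∘⋯∘M_p): M ≅ I[1,2], I[2,5], I[4,4]^2.
μ_θ-semistable layers: μ^(1)=1/2; μ^(2)=0; μ^(3)=-1

((1, 1, 0, 0, 0); (0, 0, 1, 3, 1); (0, 1, 0, 0, 0))


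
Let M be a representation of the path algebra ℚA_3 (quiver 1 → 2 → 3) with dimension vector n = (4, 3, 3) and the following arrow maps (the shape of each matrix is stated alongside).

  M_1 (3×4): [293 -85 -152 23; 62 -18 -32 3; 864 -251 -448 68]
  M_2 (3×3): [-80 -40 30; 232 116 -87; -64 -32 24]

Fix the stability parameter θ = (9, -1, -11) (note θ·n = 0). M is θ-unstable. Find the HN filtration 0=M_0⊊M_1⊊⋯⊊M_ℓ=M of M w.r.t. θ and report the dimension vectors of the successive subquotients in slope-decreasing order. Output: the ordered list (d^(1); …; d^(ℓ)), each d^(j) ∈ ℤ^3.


Interval decomposition of M: I[1,1], I[1,2]^2, I[1,3], I[3,3]^2.
HN type (ℓ=4): μ^(1)=9; μ^(2)=4; μ^(3)=-1; μ^(4)=-11

((1, 0, 0); (2, 2, 0); (1, 1, 1); (0, 0, 2))


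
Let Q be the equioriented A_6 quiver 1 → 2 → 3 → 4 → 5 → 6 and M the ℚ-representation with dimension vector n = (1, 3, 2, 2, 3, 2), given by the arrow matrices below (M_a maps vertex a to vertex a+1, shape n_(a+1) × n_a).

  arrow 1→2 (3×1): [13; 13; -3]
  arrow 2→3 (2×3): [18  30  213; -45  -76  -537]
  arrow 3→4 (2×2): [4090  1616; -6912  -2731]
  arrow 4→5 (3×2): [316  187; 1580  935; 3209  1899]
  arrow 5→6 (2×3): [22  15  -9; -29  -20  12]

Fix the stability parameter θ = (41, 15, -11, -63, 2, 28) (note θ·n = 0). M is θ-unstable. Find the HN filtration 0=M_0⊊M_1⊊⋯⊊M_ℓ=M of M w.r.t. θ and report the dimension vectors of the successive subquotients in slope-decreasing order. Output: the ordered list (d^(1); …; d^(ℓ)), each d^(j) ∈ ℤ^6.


Via rank(M_{q-1}∘⋯∘M_p): M ≅ I[1,6], I[2,2], I[2,6], I[5,5].
μ_θ-semistable layers: μ^(1)=28; μ^(2)=15; μ^(3)=2; μ^(4)=-9/2; μ^(5)=-59/3

((0, 0, 0, 0, 0, 2); (0, 1, 0, 0, 0, 0); (0, 0, 0, 0, 3, 0); (1, 1, 1, 1, 0, 0); (0, 1, 1, 1, 0, 0))


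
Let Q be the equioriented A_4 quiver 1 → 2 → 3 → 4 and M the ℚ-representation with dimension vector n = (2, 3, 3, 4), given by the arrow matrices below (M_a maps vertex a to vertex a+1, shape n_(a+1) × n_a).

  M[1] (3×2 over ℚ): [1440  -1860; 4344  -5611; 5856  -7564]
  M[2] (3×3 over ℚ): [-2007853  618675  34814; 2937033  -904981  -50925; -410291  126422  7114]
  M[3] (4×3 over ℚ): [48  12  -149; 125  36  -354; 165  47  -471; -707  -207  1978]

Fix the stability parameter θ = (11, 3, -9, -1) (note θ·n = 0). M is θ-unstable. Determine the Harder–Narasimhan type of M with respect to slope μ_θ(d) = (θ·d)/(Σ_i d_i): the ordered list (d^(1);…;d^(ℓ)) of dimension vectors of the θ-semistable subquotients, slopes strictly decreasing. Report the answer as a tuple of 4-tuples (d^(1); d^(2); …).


Via rank(M_{q-1}∘⋯∘M_p): M ≅ I[1,1], I[1,4], I[2,4]^2, I[4,4].
μ_θ-semistable layers: μ^(1)=11; μ^(2)=1; μ^(3)=-1; μ^(4)=-3

((1, 0, 0, 0); (1, 1, 1, 1); (0, 0, 0, 3); (0, 2, 2, 0))


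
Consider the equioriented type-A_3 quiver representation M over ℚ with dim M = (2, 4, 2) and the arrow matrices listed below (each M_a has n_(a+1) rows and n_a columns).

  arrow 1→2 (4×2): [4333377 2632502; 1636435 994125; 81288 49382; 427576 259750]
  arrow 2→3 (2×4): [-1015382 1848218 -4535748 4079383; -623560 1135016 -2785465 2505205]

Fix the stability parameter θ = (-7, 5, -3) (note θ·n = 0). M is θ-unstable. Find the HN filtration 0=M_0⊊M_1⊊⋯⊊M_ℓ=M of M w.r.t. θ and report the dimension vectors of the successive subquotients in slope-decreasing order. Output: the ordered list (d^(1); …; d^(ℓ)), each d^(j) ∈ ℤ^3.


Via rank(M_{q-1}∘⋯∘M_p): M ≅ I[1,2]^2, I[2,3]^2.
μ_θ-semistable layers: μ^(1)=5; μ^(2)=1; μ^(3)=-7

((0, 2, 0); (0, 2, 2); (2, 0, 0))


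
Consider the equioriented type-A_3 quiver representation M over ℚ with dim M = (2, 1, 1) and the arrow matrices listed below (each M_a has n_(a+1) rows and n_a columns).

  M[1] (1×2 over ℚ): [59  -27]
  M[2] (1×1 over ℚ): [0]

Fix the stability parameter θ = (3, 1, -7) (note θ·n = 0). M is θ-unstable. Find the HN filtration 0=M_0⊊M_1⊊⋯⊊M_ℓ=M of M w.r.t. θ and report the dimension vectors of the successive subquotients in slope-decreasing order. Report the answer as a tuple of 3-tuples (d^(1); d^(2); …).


Interval decomposition of M: I[1,1], I[1,2], I[3,3].
HN type (ℓ=3): μ^(1)=3; μ^(2)=2; μ^(3)=-7

((1, 0, 0); (1, 1, 0); (0, 0, 1))


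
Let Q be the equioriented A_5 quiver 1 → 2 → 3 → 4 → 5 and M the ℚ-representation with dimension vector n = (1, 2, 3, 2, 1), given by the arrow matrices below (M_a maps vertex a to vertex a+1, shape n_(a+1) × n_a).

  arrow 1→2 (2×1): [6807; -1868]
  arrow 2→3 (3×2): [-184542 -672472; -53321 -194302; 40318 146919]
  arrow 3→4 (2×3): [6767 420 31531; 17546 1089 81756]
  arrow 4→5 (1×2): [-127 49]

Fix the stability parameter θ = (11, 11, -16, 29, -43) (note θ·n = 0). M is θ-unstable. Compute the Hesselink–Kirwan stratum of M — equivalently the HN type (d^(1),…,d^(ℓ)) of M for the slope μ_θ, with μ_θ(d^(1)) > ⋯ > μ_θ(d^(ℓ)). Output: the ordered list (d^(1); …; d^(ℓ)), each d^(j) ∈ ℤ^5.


Via rank(M_{q-1}∘⋯∘M_p): M ≅ I[1,5], I[2,4], I[3,3].
μ_θ-semistable layers: μ^(1)=29; μ^(2)=-8/5; μ^(3)=-5/2; μ^(4)=-16

((0, 0, 0, 1, 0); (1, 1, 1, 1, 1); (0, 1, 1, 0, 0); (0, 0, 1, 0, 0))


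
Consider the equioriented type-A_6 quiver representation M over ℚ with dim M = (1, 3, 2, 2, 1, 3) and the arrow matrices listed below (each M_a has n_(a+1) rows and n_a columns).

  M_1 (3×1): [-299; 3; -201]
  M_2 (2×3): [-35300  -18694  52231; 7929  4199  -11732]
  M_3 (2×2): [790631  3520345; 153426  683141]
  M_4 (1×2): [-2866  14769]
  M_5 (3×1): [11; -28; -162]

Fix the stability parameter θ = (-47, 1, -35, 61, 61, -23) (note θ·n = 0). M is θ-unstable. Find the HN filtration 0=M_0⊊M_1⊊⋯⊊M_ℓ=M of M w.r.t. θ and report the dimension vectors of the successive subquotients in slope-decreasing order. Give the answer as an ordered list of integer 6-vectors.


Via rank(M_{q-1}∘⋯∘M_p): M ≅ I[1,6], I[2,2], I[2,4], I[6,6]^2.
μ_θ-semistable layers: μ^(1)=61; μ^(2)=33; μ^(3)=1; μ^(4)=-17; μ^(5)=-23; μ^(6)=-47

((0, 0, 0, 1, 0, 0); (0, 0, 0, 1, 1, 1); (0, 1, 0, 0, 0, 0); (0, 2, 2, 0, 0, 0); (0, 0, 0, 0, 0, 2); (1, 0, 0, 0, 0, 0))


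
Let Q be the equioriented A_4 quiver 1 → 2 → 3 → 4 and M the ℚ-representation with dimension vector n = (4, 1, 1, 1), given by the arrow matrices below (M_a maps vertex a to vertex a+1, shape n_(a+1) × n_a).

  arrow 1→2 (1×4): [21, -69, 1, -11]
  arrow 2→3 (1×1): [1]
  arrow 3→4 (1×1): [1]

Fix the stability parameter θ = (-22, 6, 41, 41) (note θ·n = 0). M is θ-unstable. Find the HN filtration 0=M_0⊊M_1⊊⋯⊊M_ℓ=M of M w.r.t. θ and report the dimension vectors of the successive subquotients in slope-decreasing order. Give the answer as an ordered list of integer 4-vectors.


Barcode: M ≅ I[1,1]^3, I[1,4]. HN layers by μ_θ (3 steps, strictly decreasing):
  μ^(1)=41; μ^(2)=6; μ^(3)=-22

((0, 0, 1, 1); (0, 1, 0, 0); (4, 0, 0, 0))
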